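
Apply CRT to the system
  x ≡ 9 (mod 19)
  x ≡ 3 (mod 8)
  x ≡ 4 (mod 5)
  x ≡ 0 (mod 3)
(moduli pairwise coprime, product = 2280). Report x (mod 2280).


Product of moduli M = 19 · 8 · 5 · 3 = 2280.
Merge one congruence at a time:
  Start: x ≡ 9 (mod 19).
  Combine with x ≡ 3 (mod 8); new modulus lcm = 152.
    Write x = 9 + 19·t and substitute into x ≡ 3 (mod 8): 19·t ≡ 3 − 9 = -6 (mod 8).
    Reduce coefficients mod 8: 3·t ≡ 2 (mod 8).
    The inverse of 3 mod 8 is 3 (since 3·3 = 9 = 1·8 + 1), so t ≡ 3·2 = 6 ≡ 6 (mod 8).
    Then x = 9 + 19·6 = 123, valid modulo lcm(19, 8) = 152: x ≡ 123 (mod 152).
  Combine with x ≡ 4 (mod 5); new modulus lcm = 760.
    Write x = 123 + 152·t and substitute into x ≡ 4 (mod 5): 152·t ≡ 4 − 123 = -119 (mod 5).
    Reduce coefficients mod 5: 2·t ≡ 1 (mod 5).
    The inverse of 2 mod 5 is 3 (since 2·3 = 6 = 1·5 + 1), so t ≡ 3·1 = 3 ≡ 3 (mod 5).
    Then x = 123 + 152·3 = 579, valid modulo lcm(152, 5) = 760: x ≡ 579 (mod 760).
  Combine with x ≡ 0 (mod 3); new modulus lcm = 2280.
    Write x = 579 + 760·t and substitute into x ≡ 0 (mod 3): 760·t ≡ 0 − 579 = -579 (mod 3).
    Reduce coefficients mod 3: 1·t ≡ 0 (mod 3).
    So t ≡ 0 (mod 3).
    Then x = 579 + 760·0 = 579, valid modulo lcm(760, 3) = 2280: x ≡ 579 (mod 2280).
Verify against each original: 579 mod 19 = 9, 579 mod 8 = 3, 579 mod 5 = 4, 579 mod 3 = 0.

x ≡ 579 (mod 2280).


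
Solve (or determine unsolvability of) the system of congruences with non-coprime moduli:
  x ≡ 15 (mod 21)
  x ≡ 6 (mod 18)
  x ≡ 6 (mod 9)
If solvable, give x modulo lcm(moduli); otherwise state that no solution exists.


Moduli 21, 18, 9 are not pairwise coprime, so CRT works modulo lcm(m_i) when all pairwise compatibility conditions hold.
Pairwise compatibility: gcd(m_i, m_j) must divide a_i - a_j for every pair.
Merge one congruence at a time:
  Start: x ≡ 15 (mod 21).
  Combine with x ≡ 6 (mod 18): gcd(21, 18) = 3; 6 - 15 = -9, which IS divisible by 3, so compatible.
    Write x = 15 + 21·t and substitute into x ≡ 6 (mod 18): 21·t ≡ 6 − 15 = -9 (mod 18).
    Divide the congruence (and modulus) by g = 3: 7·t ≡ -3 (mod 6).
    Reduce coefficients mod 6: 1·t ≡ 3 (mod 6).
    So t ≡ 3 (mod 6).
    Then x = 15 + 21·3 = 78, valid modulo lcm(21, 18) = 126: x ≡ 78 (mod 126).
  Combine with x ≡ 6 (mod 9): gcd(126, 9) = 9; 6 - 78 = -72, which IS divisible by 9, so compatible.
    Write x = 78 + 126·t and substitute into x ≡ 6 (mod 9): 126·t ≡ 6 − 78 = -72 (mod 9).
    Divide the congruence (and modulus) by g = 9: 14·t ≡ -8 (mod 1).
    Modulo 1 every t works; take t = 0.
    Then x = 78 + 126·0 = 78, valid modulo lcm(126, 9) = 126: x ≡ 78 (mod 126).
Verify: 78 mod 21 = 15, 78 mod 18 = 6, 78 mod 9 = 6.

x ≡ 78 (mod 126).


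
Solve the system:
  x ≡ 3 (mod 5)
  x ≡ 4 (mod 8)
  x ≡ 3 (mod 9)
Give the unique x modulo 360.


Moduli 5, 8, 9 are pairwise coprime; by CRT there is a unique solution modulo M = 5 · 8 · 9 = 360.
Solve pairwise, accumulating the modulus:
  Start with x ≡ 3 (mod 5).
  Combine with x ≡ 4 (mod 8): since gcd(5, 8) = 1, we get a unique residue mod 40.
    Write x = 3 + 5·t and substitute into x ≡ 4 (mod 8): 5·t ≡ 4 − 3 = 1 (mod 8).
    The inverse of 5 mod 8 is 5 (since 5·5 = 25 = 3·8 + 1), so t ≡ 5·1 = 5 ≡ 5 (mod 8).
    Then x = 3 + 5·5 = 28, valid modulo lcm(5, 8) = 40: x ≡ 28 (mod 40).
  Combine with x ≡ 3 (mod 9): since gcd(40, 9) = 1, we get a unique residue mod 360.
    Write x = 28 + 40·t and substitute into x ≡ 3 (mod 9): 40·t ≡ 3 − 28 = -25 (mod 9).
    Reduce coefficients mod 9: 4·t ≡ 2 (mod 9).
    The inverse of 4 mod 9 is 7 (since 4·7 = 28 = 3·9 + 1), so t ≡ 7·2 = 14 ≡ 5 (mod 9).
    Then x = 28 + 40·5 = 228, valid modulo lcm(40, 9) = 360: x ≡ 228 (mod 360).
Verify: 228 mod 5 = 3 ✓, 228 mod 8 = 4 ✓, 228 mod 9 = 3 ✓.

x ≡ 228 (mod 360).


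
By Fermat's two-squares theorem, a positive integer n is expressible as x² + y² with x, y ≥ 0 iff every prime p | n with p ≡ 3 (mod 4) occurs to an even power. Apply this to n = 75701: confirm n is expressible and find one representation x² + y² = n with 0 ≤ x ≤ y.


Step 1: Factor n = 75701 = 17 · 61 · 73.
Step 2: Check the mod-4 condition on each prime factor: 17 ≡ 1 (mod 4), exponent 1; 61 ≡ 1 (mod 4), exponent 1; 73 ≡ 1 (mod 4), exponent 1.
All primes ≡ 3 (mod 4) appear to even exponent (or don't appear), so by the two-squares theorem n IS expressible as a sum of two squares.
Step 3: Build a representation. Here n = 17 · 61 · 73 is a product of primes ≡ 1 (mod 4). Each prime p ≡ 1 (mod 4) is itself a sum of two squares; find a² by testing p − a² for a perfect square:
  17: 17 − 1² = 16 = 4² ⇒ 17 = 1² + 4².
  61: 61 − 1² = 60, 61 − 2² = 57, 61 − 3² = 52, 61 − 4² = 45, 61 − 5² = 36 = 6² ⇒ 61 = 5² + 6².
  73: 73 − 1² = 72, 73 − 2² = 69, 73 − 3² = 64 = 8² ⇒ 73 = 3² + 8².
  Combine using the Brahmagupta–Fibonacci identity (a² + b²)(c² + d²) = (ac − bd)² + (ad + bc)² = (ac + bd)² + (ad − bc)²:
  17 · 61 = 1037: from (1² + 4²)(5² + 6²), take (1·5 − 4·6, 1·6 + 4·5) = (5 − 24, 6 + 20) = (-19, 26); dropping signs (only squares matter) gives (19, 26); check 19² + 26² = 361 + 676 = 1037 ✓.
  1037 · 73 = 75701: from (19² + 26²)(3² + 8²), take (19·3 − 26·8, 19·8 + 26·3) = (57 − 208, 152 + 78) = (-151, 230); dropping signs (only squares matter) gives (151, 230); check 151² + 230² = 22801 + 52900 = 75701 ✓.
Step 4: Order so x ≤ y and verify: 151² + 230² = 22801 + 52900 = 75701 = n. ✓

n = 75701 = 151² + 230² (one valid representation with x ≤ y).


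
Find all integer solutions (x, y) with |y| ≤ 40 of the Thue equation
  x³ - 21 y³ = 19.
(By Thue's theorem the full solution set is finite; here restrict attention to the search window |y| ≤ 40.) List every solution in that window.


The equation is x³ - 21y³ = 19. For fixed y, x³ = 21·y³ + 19, so a solution requires the RHS to be a perfect cube.
Strategy: iterate y from -40 to 40, compute RHS = 21·y³ + 19, and check whether it is a (positive or negative) perfect cube.
Check small values of y:
  y = 0: RHS = 19 is not a perfect cube.
  y = 1: RHS = 40 is not a perfect cube.
  y = -1: RHS = -2 is not a perfect cube.
  y = 2: RHS = 187 is not a perfect cube.
  y = -2: RHS = -149 is not a perfect cube.
  y = 3: RHS = 586 is not a perfect cube.
  y = -3: RHS = -548 is not a perfect cube.
Continuing the search up to |y| = 40 finds no solutions either.
No (x, y) in the scanned range satisfies the equation.

No integer solutions with |y| ≤ 40.


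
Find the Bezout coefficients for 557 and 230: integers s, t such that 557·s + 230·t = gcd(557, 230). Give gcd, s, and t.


Euclidean algorithm on (557, 230) — divide until remainder is 0:
  557 = 2 · 230 + 97
  230 = 2 · 97 + 36
  97 = 2 · 36 + 25
  36 = 1 · 25 + 11
  25 = 2 · 11 + 3
  11 = 3 · 3 + 2
  3 = 1 · 2 + 1
  2 = 2 · 1 + 0
gcd(557, 230) = 1.
Track Bezout coefficients alongside the remainders: start with r₀ = 557 = a·1 + b·0 (s = 1, t = 0) and r₁ = 230 = a·0 + b·1 (s = 0, t = 1); each new remainder r_{k+1} = r_{k-1} − q_k·r_k inherits s_{k+1} = s_{k-1} − q_k·s_k, t_{k+1} = t_{k-1} − q_k·t_k, so r_k = a·s_k + b·t_k at every step:
  q = 2: r = 97, s = 1 − 2·0 = 1, t = 0 − 2·1 = -2  (check: 557·1 + 230·(-2) = 97)
  q = 2: r = 36, s = 0 − 2·1 = -2, t = 1 − 2·(-2) = 5  (check: 557·(-2) + 230·5 = 36)
  q = 2: r = 25, s = 1 − 2·(-2) = 5, t = -2 − 2·5 = -12  (check: 557·5 + 230·(-12) = 25)
  q = 1: r = 11, s = -2 − 1·5 = -7, t = 5 − 1·(-12) = 17  (check: 557·(-7) + 230·17 = 11)
  q = 2: r = 3, s = 5 − 2·(-7) = 19, t = -12 − 2·17 = -46  (check: 557·19 + 230·(-46) = 3)
  q = 3: r = 2, s = -7 − 3·19 = -64, t = 17 − 3·(-46) = 155  (check: 557·(-64) + 230·155 = 2)
  q = 1: r = 1, s = 19 − 1·(-64) = 83, t = -46 − 1·155 = -201  (check: 557·83 + 230·(-201) = 1)
The row with r = 1 (the gcd) gives the Bezout coefficients s = 83, t = -201.
Result: 557 · (83) + 230 · (-201) = 1.

gcd(557, 230) = 1; s = 83, t = -201 (check: 557·83 + 230·(-201) = 1).


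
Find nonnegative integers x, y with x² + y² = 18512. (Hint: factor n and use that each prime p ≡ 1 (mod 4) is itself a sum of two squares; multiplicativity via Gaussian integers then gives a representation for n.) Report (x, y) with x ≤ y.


Step 1: Factor n = 18512 = 2^4 · 13 · 89.
Step 2: Check the mod-4 condition on each prime factor: 2 = 2 (special); 13 ≡ 1 (mod 4), exponent 1; 89 ≡ 1 (mod 4), exponent 1.
All primes ≡ 3 (mod 4) appear to even exponent (or don't appear), so by the two-squares theorem n IS expressible as a sum of two squares.
Step 3: Build a representation. Group n = k² · m with k = 4 and m = 13 · 89 = 1157 (a product of primes ≡ 1 (mod 4)); a representation of m scales to one of n via (k·x)² + (k·y)² = k²(x² + y²). Each prime p ≡ 1 (mod 4) is itself a sum of two squares; find a² by testing p − a² for a perfect square:
  13: 13 − 1² = 12, 13 − 2² = 9 = 3² ⇒ 13 = 2² + 3².
  89: 89 − 1² = 88, 89 − 2² = 85, 89 − 3² = 80, 89 − 4² = 73, 89 − 5² = 64 = 8² ⇒ 89 = 5² + 8².
  Combine using the Brahmagupta–Fibonacci identity (a² + b²)(c² + d²) = (ac − bd)² + (ad + bc)² = (ac + bd)² + (ad − bc)²:
  13 · 89 = 1157: from (2² + 3²)(5² + 8²), take (2·5 − 3·8, 2·8 + 3·5) = (10 − 24, 16 + 15) = (-14, 31); dropping signs (only squares matter) gives (14, 31); check 14² + 31² = 196 + 961 = 1157 ✓.
  Scale by k = 4: (4·14, 4·31) = (56, 124).
Step 4: Order so x ≤ y and verify: 56² + 124² = 3136 + 15376 = 18512 = n. ✓

n = 18512 = 56² + 124² (one valid representation with x ≤ y).


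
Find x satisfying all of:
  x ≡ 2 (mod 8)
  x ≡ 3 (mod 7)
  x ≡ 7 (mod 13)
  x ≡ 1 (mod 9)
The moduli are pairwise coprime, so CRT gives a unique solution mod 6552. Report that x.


Product of moduli M = 8 · 7 · 13 · 9 = 6552.
Merge one congruence at a time:
  Start: x ≡ 2 (mod 8).
  Combine with x ≡ 3 (mod 7); new modulus lcm = 56.
    Write x = 2 + 8·t and substitute into x ≡ 3 (mod 7): 8·t ≡ 3 − 2 = 1 (mod 7).
    Reduce coefficients mod 7: 1·t ≡ 1 (mod 7).
    So t ≡ 1 (mod 7).
    Then x = 2 + 8·1 = 10, valid modulo lcm(8, 7) = 56: x ≡ 10 (mod 56).
  Combine with x ≡ 7 (mod 13); new modulus lcm = 728.
    Write x = 10 + 56·t and substitute into x ≡ 7 (mod 13): 56·t ≡ 7 − 10 = -3 (mod 13).
    Reduce coefficients mod 13: 4·t ≡ 10 (mod 13).
    The inverse of 4 mod 13 is 10 (since 4·10 = 40 = 3·13 + 1), so t ≡ 10·10 = 100 ≡ 9 (mod 13).
    Then x = 10 + 56·9 = 514, valid modulo lcm(56, 13) = 728: x ≡ 514 (mod 728).
  Combine with x ≡ 1 (mod 9); new modulus lcm = 6552.
    Write x = 514 + 728·t and substitute into x ≡ 1 (mod 9): 728·t ≡ 1 − 514 = -513 (mod 9).
    Reduce coefficients mod 9: 8·t ≡ 0 (mod 9).
    The inverse of 8 mod 9 is 8 (since 8·8 = 64 = 7·9 + 1), so t ≡ 8·0 = 0 ≡ 0 (mod 9).
    Then x = 514 + 728·0 = 514, valid modulo lcm(728, 9) = 6552: x ≡ 514 (mod 6552).
Verify against each original: 514 mod 8 = 2, 514 mod 7 = 3, 514 mod 13 = 7, 514 mod 9 = 1.

x ≡ 514 (mod 6552).


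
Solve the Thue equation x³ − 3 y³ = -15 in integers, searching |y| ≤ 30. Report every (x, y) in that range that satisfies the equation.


The equation is x³ - 3y³ = -15. For fixed y, x³ = 3·y³ − 15, so a solution requires the RHS to be a perfect cube.
Strategy: iterate y from -30 to 30, compute RHS = 3·y³ − 15, and check whether it is a (positive or negative) perfect cube.
Check small values of y:
  y = 0: RHS = -15 is not a perfect cube.
  y = 1: RHS = -12 is not a perfect cube.
  y = -1: RHS = -18 is not a perfect cube.
  y = 2: RHS = 9 is not a perfect cube.
  y = -2: RHS = -39 is not a perfect cube.
  y = 3: RHS = 66 is not a perfect cube.
  y = -3: RHS = -96 is not a perfect cube.
Continuing the search up to |y| = 30 finds no solutions either.
No (x, y) in the scanned range satisfies the equation.

No integer solutions with |y| ≤ 30.


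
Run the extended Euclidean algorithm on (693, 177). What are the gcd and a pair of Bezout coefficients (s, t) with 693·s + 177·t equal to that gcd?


Euclidean algorithm on (693, 177) — divide until remainder is 0:
  693 = 3 · 177 + 162
  177 = 1 · 162 + 15
  162 = 10 · 15 + 12
  15 = 1 · 12 + 3
  12 = 4 · 3 + 0
gcd(693, 177) = 3.
Track Bezout coefficients alongside the remainders: start with r₀ = 693 = a·1 + b·0 (s = 1, t = 0) and r₁ = 177 = a·0 + b·1 (s = 0, t = 1); each new remainder r_{k+1} = r_{k-1} − q_k·r_k inherits s_{k+1} = s_{k-1} − q_k·s_k, t_{k+1} = t_{k-1} − q_k·t_k, so r_k = a·s_k + b·t_k at every step:
  q = 3: r = 162, s = 1 − 3·0 = 1, t = 0 − 3·1 = -3  (check: 693·1 + 177·(-3) = 162)
  q = 1: r = 15, s = 0 − 1·1 = -1, t = 1 − 1·(-3) = 4  (check: 693·(-1) + 177·4 = 15)
  q = 10: r = 12, s = 1 − 10·(-1) = 11, t = -3 − 10·4 = -43  (check: 693·11 + 177·(-43) = 12)
  q = 1: r = 3, s = -1 − 1·11 = -12, t = 4 − 1·(-43) = 47  (check: 693·(-12) + 177·47 = 3)
The row with r = 3 (the gcd) gives the Bezout coefficients s = -12, t = 47.
Result: 693 · (-12) + 177 · (47) = 3.

gcd(693, 177) = 3; s = -12, t = 47 (check: 693·(-12) + 177·47 = 3).


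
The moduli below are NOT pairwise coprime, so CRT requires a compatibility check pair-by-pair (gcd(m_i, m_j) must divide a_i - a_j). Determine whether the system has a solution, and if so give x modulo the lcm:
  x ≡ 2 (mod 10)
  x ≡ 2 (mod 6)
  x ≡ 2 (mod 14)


Moduli 10, 6, 14 are not pairwise coprime, so CRT works modulo lcm(m_i) when all pairwise compatibility conditions hold.
Pairwise compatibility: gcd(m_i, m_j) must divide a_i - a_j for every pair.
Merge one congruence at a time:
  Start: x ≡ 2 (mod 10).
  Combine with x ≡ 2 (mod 6): gcd(10, 6) = 2; 2 - 2 = 0, which IS divisible by 2, so compatible.
    Write x = 2 + 10·t and substitute into x ≡ 2 (mod 6): 10·t ≡ 2 − 2 = 0 (mod 6).
    Divide the congruence (and modulus) by g = 2: 5·t ≡ 0 (mod 3).
    Reduce coefficients mod 3: 2·t ≡ 0 (mod 3).
    The inverse of 2 mod 3 is 2 (since 2·2 = 4 = 1·3 + 1), so t ≡ 2·0 = 0 ≡ 0 (mod 3).
    Then x = 2 + 10·0 = 2, valid modulo lcm(10, 6) = 30: x ≡ 2 (mod 30).
  Combine with x ≡ 2 (mod 14): gcd(30, 14) = 2; 2 - 2 = 0, which IS divisible by 2, so compatible.
    Write x = 2 + 30·t and substitute into x ≡ 2 (mod 14): 30·t ≡ 2 − 2 = 0 (mod 14).
    Divide the congruence (and modulus) by g = 2: 15·t ≡ 0 (mod 7).
    Reduce coefficients mod 7: 1·t ≡ 0 (mod 7).
    So t ≡ 0 (mod 7).
    Then x = 2 + 30·0 = 2, valid modulo lcm(30, 14) = 210: x ≡ 2 (mod 210).
Verify: 2 mod 10 = 2, 2 mod 6 = 2, 2 mod 14 = 2.

x ≡ 2 (mod 210).


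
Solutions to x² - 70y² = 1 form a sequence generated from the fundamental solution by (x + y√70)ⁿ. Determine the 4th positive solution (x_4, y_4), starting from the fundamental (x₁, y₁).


Step 1: Find the fundamental solution (x₁, y₁) of x² - 70y² = 1.
  Expand √70 as a continued fraction. a₀ = ⌊√70⌋ = 8; iterate m_{k+1} = d_k·a_k − m_k, d_{k+1} = (70 − m_{k+1}²)/d_k, a_{k+1} = ⌊(a₀ + m_{k+1})/d_{k+1}⌋ (starting m₀ = 0, d₀ = 1), with convergents p_k = a_k·p_{k-1} + p_{k-2}, q_k = a_k·q_{k-1} + q_{k-2} (p₋₁ = 1, q₋₁ = 0):
  k = 0: a₀ = 8; p₀/q₀ = 8/1; p₀² − 70·q₀² = 64 − 70 = -6.
  k = 1: m = 8, d = 6, a = ⌊(8 + 8)/6⌋ = 2; p/q = (2·8 + 1)/(2·1 + 0) = 17/2; p² − 70·q² = 289 − 280 = 9.
  k = 2: m = 4, d = 9, a = ⌊(8 + 4)/9⌋ = 1; p/q = (1·17 + 8)/(1·2 + 1) = 25/3; p² − 70·q² = 625 − 630 = -5.
  k = 3: m = 5, d = 5, a = ⌊(8 + 5)/5⌋ = 2; p/q = (2·25 + 17)/(2·3 + 2) = 67/8; p² − 70·q² = 4489 − 4480 = 9.
  k = 4: m = 5, d = 9, a = ⌊(8 + 5)/9⌋ = 1; p/q = (1·67 + 25)/(1·8 + 3) = 92/11; p² − 70·q² = 8464 − 8470 = -6.
  k = 5: m = 4, d = 6, a = ⌊(8 + 4)/6⌋ = 2; p/q = (2·92 + 67)/(2·11 + 8) = 251/30; p² − 70·q² = 63001 − 63000 = 1.
  The first convergent with p² − 70·q² = 1 gives the fundamental solution (x₁, y₁) = (251, 30).
Step 2: Apply the recurrence (x_{n+1}, y_{n+1}) = (x₁x_n + 70y₁y_n, x₁y_n + y₁x_n) repeatedly.
  From (x_1, y_1) = (251, 30): x_2 = 251·251 + 70·30·30 = 126001; y_2 = 251·30 + 30·251 = 15060.
  From (x_2, y_2) = (126001, 15060): x_3 = 251·126001 + 70·30·15060 = 63252251; y_3 = 251·15060 + 30·126001 = 7560090.
  From (x_3, y_3) = (63252251, 7560090): x_4 = 251·63252251 + 70·30·7560090 = 31752504001; y_4 = 251·7560090 + 30·63252251 = 3795150120.
Step 3: Verify x_4² - 70·y_4² = 1008221510333521008001 - 1008221510333521008000 = 1 (should be 1). ✓

(x_1, y_1) = (251, 30); (x_4, y_4) = (31752504001, 3795150120).


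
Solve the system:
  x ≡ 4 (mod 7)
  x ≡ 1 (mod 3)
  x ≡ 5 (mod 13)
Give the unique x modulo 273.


Moduli 7, 3, 13 are pairwise coprime; by CRT there is a unique solution modulo M = 7 · 3 · 13 = 273.
Solve pairwise, accumulating the modulus:
  Start with x ≡ 4 (mod 7).
  Combine with x ≡ 1 (mod 3): since gcd(7, 3) = 1, we get a unique residue mod 21.
    Write x = 4 + 7·t and substitute into x ≡ 1 (mod 3): 7·t ≡ 1 − 4 = -3 (mod 3).
    Reduce coefficients mod 3: 1·t ≡ 0 (mod 3).
    So t ≡ 0 (mod 3).
    Then x = 4 + 7·0 = 4, valid modulo lcm(7, 3) = 21: x ≡ 4 (mod 21).
  Combine with x ≡ 5 (mod 13): since gcd(21, 13) = 1, we get a unique residue mod 273.
    Write x = 4 + 21·t and substitute into x ≡ 5 (mod 13): 21·t ≡ 5 − 4 = 1 (mod 13).
    Reduce coefficients mod 13: 8·t ≡ 1 (mod 13).
    The inverse of 8 mod 13 is 5 (since 8·5 = 40 = 3·13 + 1), so t ≡ 5·1 = 5 ≡ 5 (mod 13).
    Then x = 4 + 21·5 = 109, valid modulo lcm(21, 13) = 273: x ≡ 109 (mod 273).
Verify: 109 mod 7 = 4 ✓, 109 mod 3 = 1 ✓, 109 mod 13 = 5 ✓.

x ≡ 109 (mod 273).


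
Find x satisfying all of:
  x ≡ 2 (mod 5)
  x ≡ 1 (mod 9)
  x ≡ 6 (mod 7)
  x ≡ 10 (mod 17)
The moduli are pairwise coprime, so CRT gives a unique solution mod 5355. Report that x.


Product of moduli M = 5 · 9 · 7 · 17 = 5355.
Merge one congruence at a time:
  Start: x ≡ 2 (mod 5).
  Combine with x ≡ 1 (mod 9); new modulus lcm = 45.
    Write x = 2 + 5·t and substitute into x ≡ 1 (mod 9): 5·t ≡ 1 − 2 = -1 (mod 9).
    Reduce coefficients mod 9: 5·t ≡ 8 (mod 9).
    The inverse of 5 mod 9 is 2 (since 5·2 = 10 = 1·9 + 1), so t ≡ 2·8 = 16 ≡ 7 (mod 9).
    Then x = 2 + 5·7 = 37, valid modulo lcm(5, 9) = 45: x ≡ 37 (mod 45).
  Combine with x ≡ 6 (mod 7); new modulus lcm = 315.
    Write x = 37 + 45·t and substitute into x ≡ 6 (mod 7): 45·t ≡ 6 − 37 = -31 (mod 7).
    Reduce coefficients mod 7: 3·t ≡ 4 (mod 7).
    The inverse of 3 mod 7 is 5 (since 3·5 = 15 = 2·7 + 1), so t ≡ 5·4 = 20 ≡ 6 (mod 7).
    Then x = 37 + 45·6 = 307, valid modulo lcm(45, 7) = 315: x ≡ 307 (mod 315).
  Combine with x ≡ 10 (mod 17); new modulus lcm = 5355.
    Write x = 307 + 315·t and substitute into x ≡ 10 (mod 17): 315·t ≡ 10 − 307 = -297 (mod 17).
    Reduce coefficients mod 17: 9·t ≡ 9 (mod 17).
    The inverse of 9 mod 17 is 2 (since 9·2 = 18 = 1·17 + 1), so t ≡ 2·9 = 18 ≡ 1 (mod 17).
    Then x = 307 + 315·1 = 622, valid modulo lcm(315, 17) = 5355: x ≡ 622 (mod 5355).
Verify against each original: 622 mod 5 = 2, 622 mod 9 = 1, 622 mod 7 = 6, 622 mod 17 = 10.

x ≡ 622 (mod 5355).


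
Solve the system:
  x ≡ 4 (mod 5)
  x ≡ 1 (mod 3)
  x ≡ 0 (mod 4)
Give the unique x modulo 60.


Moduli 5, 3, 4 are pairwise coprime; by CRT there is a unique solution modulo M = 5 · 3 · 4 = 60.
Solve pairwise, accumulating the modulus:
  Start with x ≡ 4 (mod 5).
  Combine with x ≡ 1 (mod 3): since gcd(5, 3) = 1, we get a unique residue mod 15.
    Write x = 4 + 5·t and substitute into x ≡ 1 (mod 3): 5·t ≡ 1 − 4 = -3 (mod 3).
    Reduce coefficients mod 3: 2·t ≡ 0 (mod 3).
    The inverse of 2 mod 3 is 2 (since 2·2 = 4 = 1·3 + 1), so t ≡ 2·0 = 0 ≡ 0 (mod 3).
    Then x = 4 + 5·0 = 4, valid modulo lcm(5, 3) = 15: x ≡ 4 (mod 15).
  Combine with x ≡ 0 (mod 4): since gcd(15, 4) = 1, we get a unique residue mod 60.
    Write x = 4 + 15·t and substitute into x ≡ 0 (mod 4): 15·t ≡ 0 − 4 = -4 (mod 4).
    Reduce coefficients mod 4: 3·t ≡ 0 (mod 4).
    The inverse of 3 mod 4 is 3 (since 3·3 = 9 = 2·4 + 1), so t ≡ 3·0 = 0 ≡ 0 (mod 4).
    Then x = 4 + 15·0 = 4, valid modulo lcm(15, 4) = 60: x ≡ 4 (mod 60).
Verify: 4 mod 5 = 4 ✓, 4 mod 3 = 1 ✓, 4 mod 4 = 0 ✓.

x ≡ 4 (mod 60).


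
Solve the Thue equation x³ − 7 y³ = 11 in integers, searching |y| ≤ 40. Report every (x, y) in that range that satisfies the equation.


The equation is x³ - 7y³ = 11. For fixed y, x³ = 7·y³ + 11, so a solution requires the RHS to be a perfect cube.
Strategy: iterate y from -40 to 40, compute RHS = 7·y³ + 11, and check whether it is a (positive or negative) perfect cube.
Check small values of y:
  y = 0: RHS = 11 is not a perfect cube.
  y = 1: RHS = 18 is not a perfect cube.
  y = -1: RHS = 4 is not a perfect cube.
  y = 2: RHS = 67 is not a perfect cube.
  y = -2: RHS = -45 is not a perfect cube.
  y = 3: RHS = 200 is not a perfect cube.
  y = -3: RHS = -178 is not a perfect cube.
Continuing the search up to |y| = 40 finds no solutions either.
No (x, y) in the scanned range satisfies the equation.

No integer solutions with |y| ≤ 40.


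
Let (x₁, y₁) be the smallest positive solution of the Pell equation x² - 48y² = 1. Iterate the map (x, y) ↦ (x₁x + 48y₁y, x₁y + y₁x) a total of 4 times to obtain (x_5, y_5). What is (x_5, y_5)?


Step 1: Find the fundamental solution (x₁, y₁) of x² - 48y² = 1.
  Expand √48 as a continued fraction. a₀ = ⌊√48⌋ = 6; iterate m_{k+1} = d_k·a_k − m_k, d_{k+1} = (48 − m_{k+1}²)/d_k, a_{k+1} = ⌊(a₀ + m_{k+1})/d_{k+1}⌋ (starting m₀ = 0, d₀ = 1), with convergents p_k = a_k·p_{k-1} + p_{k-2}, q_k = a_k·q_{k-1} + q_{k-2} (p₋₁ = 1, q₋₁ = 0):
  k = 0: a₀ = 6; p₀/q₀ = 6/1; p₀² − 48·q₀² = 36 − 48 = -12.
  k = 1: m = 6, d = 12, a = ⌊(6 + 6)/12⌋ = 1; p/q = (1·6 + 1)/(1·1 + 0) = 7/1; p² − 48·q² = 49 − 48 = 1.
  The first convergent with p² − 48·q² = 1 gives the fundamental solution (x₁, y₁) = (7, 1).
Step 2: Apply the recurrence (x_{n+1}, y_{n+1}) = (x₁x_n + 48y₁y_n, x₁y_n + y₁x_n) repeatedly.
  From (x_1, y_1) = (7, 1): x_2 = 7·7 + 48·1·1 = 97; y_2 = 7·1 + 1·7 = 14.
  From (x_2, y_2) = (97, 14): x_3 = 7·97 + 48·1·14 = 1351; y_3 = 7·14 + 1·97 = 195.
  From (x_3, y_3) = (1351, 195): x_4 = 7·1351 + 48·1·195 = 18817; y_4 = 7·195 + 1·1351 = 2716.
  From (x_4, y_4) = (18817, 2716): x_5 = 7·18817 + 48·1·2716 = 262087; y_5 = 7·2716 + 1·18817 = 37829.
Step 3: Verify x_5² - 48·y_5² = 68689595569 - 68689595568 = 1 (should be 1). ✓

(x_1, y_1) = (7, 1); (x_5, y_5) = (262087, 37829).


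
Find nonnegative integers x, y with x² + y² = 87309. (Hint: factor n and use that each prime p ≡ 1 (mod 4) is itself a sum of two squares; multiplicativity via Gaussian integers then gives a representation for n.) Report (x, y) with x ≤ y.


Step 1: Factor n = 87309 = 3^2 · 89 · 109.
Step 2: Check the mod-4 condition on each prime factor: 3 ≡ 3 (mod 4), exponent 2 (must be even); 89 ≡ 1 (mod 4), exponent 1; 109 ≡ 1 (mod 4), exponent 1.
All primes ≡ 3 (mod 4) appear to even exponent (or don't appear), so by the two-squares theorem n IS expressible as a sum of two squares.
Step 3: Build a representation. Group n = k² · m with k = 3 and m = 89 · 109 = 9701 (a product of primes ≡ 1 (mod 4)); a representation of m scales to one of n via (k·x)² + (k·y)² = k²(x² + y²). Each prime p ≡ 1 (mod 4) is itself a sum of two squares; find a² by testing p − a² for a perfect square:
  89: 89 − 1² = 88, 89 − 2² = 85, 89 − 3² = 80, 89 − 4² = 73, 89 − 5² = 64 = 8² ⇒ 89 = 5² + 8².
  109: 109 − 1² = 108, 109 − 2² = 105, 109 − 3² = 100 = 10² ⇒ 109 = 3² + 10².
  Combine using the Brahmagupta–Fibonacci identity (a² + b²)(c² + d²) = (ac − bd)² + (ad + bc)² = (ac + bd)² + (ad − bc)²:
  89 · 109 = 9701: from (5² + 8²)(3² + 10²), take (5·3 − 8·10, 5·10 + 8·3) = (15 − 80, 50 + 24) = (-65, 74); dropping signs (only squares matter) gives (65, 74); check 65² + 74² = 4225 + 5476 = 9701 ✓.
  Scale by k = 3: (3·65, 3·74) = (195, 222).
Step 4: Order so x ≤ y and verify: 195² + 222² = 38025 + 49284 = 87309 = n. ✓

n = 87309 = 195² + 222² (one valid representation with x ≤ y).


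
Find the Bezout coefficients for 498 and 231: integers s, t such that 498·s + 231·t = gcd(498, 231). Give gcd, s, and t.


Euclidean algorithm on (498, 231) — divide until remainder is 0:
  498 = 2 · 231 + 36
  231 = 6 · 36 + 15
  36 = 2 · 15 + 6
  15 = 2 · 6 + 3
  6 = 2 · 3 + 0
gcd(498, 231) = 3.
Track Bezout coefficients alongside the remainders: start with r₀ = 498 = a·1 + b·0 (s = 1, t = 0) and r₁ = 231 = a·0 + b·1 (s = 0, t = 1); each new remainder r_{k+1} = r_{k-1} − q_k·r_k inherits s_{k+1} = s_{k-1} − q_k·s_k, t_{k+1} = t_{k-1} − q_k·t_k, so r_k = a·s_k + b·t_k at every step:
  q = 2: r = 36, s = 1 − 2·0 = 1, t = 0 − 2·1 = -2  (check: 498·1 + 231·(-2) = 36)
  q = 6: r = 15, s = 0 − 6·1 = -6, t = 1 − 6·(-2) = 13  (check: 498·(-6) + 231·13 = 15)
  q = 2: r = 6, s = 1 − 2·(-6) = 13, t = -2 − 2·13 = -28  (check: 498·13 + 231·(-28) = 6)
  q = 2: r = 3, s = -6 − 2·13 = -32, t = 13 − 2·(-28) = 69  (check: 498·(-32) + 231·69 = 3)
The row with r = 3 (the gcd) gives the Bezout coefficients s = -32, t = 69.
Result: 498 · (-32) + 231 · (69) = 3.

gcd(498, 231) = 3; s = -32, t = 69 (check: 498·(-32) + 231·69 = 3).


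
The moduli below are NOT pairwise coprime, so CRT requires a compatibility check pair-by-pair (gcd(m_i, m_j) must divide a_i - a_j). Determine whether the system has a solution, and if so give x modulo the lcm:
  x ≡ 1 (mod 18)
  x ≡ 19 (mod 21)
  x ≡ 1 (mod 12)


Moduli 18, 21, 12 are not pairwise coprime, so CRT works modulo lcm(m_i) when all pairwise compatibility conditions hold.
Pairwise compatibility: gcd(m_i, m_j) must divide a_i - a_j for every pair.
Merge one congruence at a time:
  Start: x ≡ 1 (mod 18).
  Combine with x ≡ 19 (mod 21): gcd(18, 21) = 3; 19 - 1 = 18, which IS divisible by 3, so compatible.
    Write x = 1 + 18·t and substitute into x ≡ 19 (mod 21): 18·t ≡ 19 − 1 = 18 (mod 21).
    Divide the congruence (and modulus) by g = 3: 6·t ≡ 6 (mod 7).
    The inverse of 6 mod 7 is 6 (since 6·6 = 36 = 5·7 + 1), so t ≡ 6·6 = 36 ≡ 1 (mod 7).
    Then x = 1 + 18·1 = 19, valid modulo lcm(18, 21) = 126: x ≡ 19 (mod 126).
  Combine with x ≡ 1 (mod 12): gcd(126, 12) = 6; 1 - 19 = -18, which IS divisible by 6, so compatible.
    Write x = 19 + 126·t and substitute into x ≡ 1 (mod 12): 126·t ≡ 1 − 19 = -18 (mod 12).
    Divide the congruence (and modulus) by g = 6: 21·t ≡ -3 (mod 2).
    Reduce coefficients mod 2: 1·t ≡ 1 (mod 2).
    So t ≡ 1 (mod 2).
    Then x = 19 + 126·1 = 145, valid modulo lcm(126, 12) = 252: x ≡ 145 (mod 252).
Verify: 145 mod 18 = 1, 145 mod 21 = 19, 145 mod 12 = 1.

x ≡ 145 (mod 252).


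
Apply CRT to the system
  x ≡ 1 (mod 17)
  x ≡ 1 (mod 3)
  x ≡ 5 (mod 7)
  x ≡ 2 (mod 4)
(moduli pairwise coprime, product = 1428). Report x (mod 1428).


Product of moduli M = 17 · 3 · 7 · 4 = 1428.
Merge one congruence at a time:
  Start: x ≡ 1 (mod 17).
  Combine with x ≡ 1 (mod 3); new modulus lcm = 51.
    Write x = 1 + 17·t and substitute into x ≡ 1 (mod 3): 17·t ≡ 1 − 1 = 0 (mod 3).
    Reduce coefficients mod 3: 2·t ≡ 0 (mod 3).
    The inverse of 2 mod 3 is 2 (since 2·2 = 4 = 1·3 + 1), so t ≡ 2·0 = 0 ≡ 0 (mod 3).
    Then x = 1 + 17·0 = 1, valid modulo lcm(17, 3) = 51: x ≡ 1 (mod 51).
  Combine with x ≡ 5 (mod 7); new modulus lcm = 357.
    Write x = 1 + 51·t and substitute into x ≡ 5 (mod 7): 51·t ≡ 5 − 1 = 4 (mod 7).
    Reduce coefficients mod 7: 2·t ≡ 4 (mod 7).
    The inverse of 2 mod 7 is 4 (since 2·4 = 8 = 1·7 + 1), so t ≡ 4·4 = 16 ≡ 2 (mod 7).
    Then x = 1 + 51·2 = 103, valid modulo lcm(51, 7) = 357: x ≡ 103 (mod 357).
  Combine with x ≡ 2 (mod 4); new modulus lcm = 1428.
    Write x = 103 + 357·t and substitute into x ≡ 2 (mod 4): 357·t ≡ 2 − 103 = -101 (mod 4).
    Reduce coefficients mod 4: 1·t ≡ 3 (mod 4).
    So t ≡ 3 (mod 4).
    Then x = 103 + 357·3 = 1174, valid modulo lcm(357, 4) = 1428: x ≡ 1174 (mod 1428).
Verify against each original: 1174 mod 17 = 1, 1174 mod 3 = 1, 1174 mod 7 = 5, 1174 mod 4 = 2.

x ≡ 1174 (mod 1428).


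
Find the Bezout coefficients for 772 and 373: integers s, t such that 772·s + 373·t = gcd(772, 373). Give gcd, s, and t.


Euclidean algorithm on (772, 373) — divide until remainder is 0:
  772 = 2 · 373 + 26
  373 = 14 · 26 + 9
  26 = 2 · 9 + 8
  9 = 1 · 8 + 1
  8 = 8 · 1 + 0
gcd(772, 373) = 1.
Track Bezout coefficients alongside the remainders: start with r₀ = 772 = a·1 + b·0 (s = 1, t = 0) and r₁ = 373 = a·0 + b·1 (s = 0, t = 1); each new remainder r_{k+1} = r_{k-1} − q_k·r_k inherits s_{k+1} = s_{k-1} − q_k·s_k, t_{k+1} = t_{k-1} − q_k·t_k, so r_k = a·s_k + b·t_k at every step:
  q = 2: r = 26, s = 1 − 2·0 = 1, t = 0 − 2·1 = -2  (check: 772·1 + 373·(-2) = 26)
  q = 14: r = 9, s = 0 − 14·1 = -14, t = 1 − 14·(-2) = 29  (check: 772·(-14) + 373·29 = 9)
  q = 2: r = 8, s = 1 − 2·(-14) = 29, t = -2 − 2·29 = -60  (check: 772·29 + 373·(-60) = 8)
  q = 1: r = 1, s = -14 − 1·29 = -43, t = 29 − 1·(-60) = 89  (check: 772·(-43) + 373·89 = 1)
The row with r = 1 (the gcd) gives the Bezout coefficients s = -43, t = 89.
Result: 772 · (-43) + 373 · (89) = 1.

gcd(772, 373) = 1; s = -43, t = 89 (check: 772·(-43) + 373·89 = 1).


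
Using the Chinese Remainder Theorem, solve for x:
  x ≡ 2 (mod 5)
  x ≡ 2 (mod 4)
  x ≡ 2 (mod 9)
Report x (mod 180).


Moduli 5, 4, 9 are pairwise coprime; by CRT there is a unique solution modulo M = 5 · 4 · 9 = 180.
Solve pairwise, accumulating the modulus:
  Start with x ≡ 2 (mod 5).
  Combine with x ≡ 2 (mod 4): since gcd(5, 4) = 1, we get a unique residue mod 20.
    Write x = 2 + 5·t and substitute into x ≡ 2 (mod 4): 5·t ≡ 2 − 2 = 0 (mod 4).
    Reduce coefficients mod 4: 1·t ≡ 0 (mod 4).
    So t ≡ 0 (mod 4).
    Then x = 2 + 5·0 = 2, valid modulo lcm(5, 4) = 20: x ≡ 2 (mod 20).
  Combine with x ≡ 2 (mod 9): since gcd(20, 9) = 1, we get a unique residue mod 180.
    Write x = 2 + 20·t and substitute into x ≡ 2 (mod 9): 20·t ≡ 2 − 2 = 0 (mod 9).
    Reduce coefficients mod 9: 2·t ≡ 0 (mod 9).
    The inverse of 2 mod 9 is 5 (since 2·5 = 10 = 1·9 + 1), so t ≡ 5·0 = 0 ≡ 0 (mod 9).
    Then x = 2 + 20·0 = 2, valid modulo lcm(20, 9) = 180: x ≡ 2 (mod 180).
Verify: 2 mod 5 = 2 ✓, 2 mod 4 = 2 ✓, 2 mod 9 = 2 ✓.

x ≡ 2 (mod 180).


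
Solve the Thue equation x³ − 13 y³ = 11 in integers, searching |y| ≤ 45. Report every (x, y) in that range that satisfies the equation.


The equation is x³ - 13y³ = 11. For fixed y, x³ = 13·y³ + 11, so a solution requires the RHS to be a perfect cube.
Strategy: iterate y from -45 to 45, compute RHS = 13·y³ + 11, and check whether it is a (positive or negative) perfect cube.
Check small values of y:
  y = 0: RHS = 11 is not a perfect cube.
  y = 1: RHS = 24 is not a perfect cube.
  y = -1: RHS = -2 is not a perfect cube.
  y = 2: RHS = 115 is not a perfect cube.
  y = -2: RHS = -93 is not a perfect cube.
  y = 3: RHS = 362 is not a perfect cube.
  y = -3: RHS = -340 is not a perfect cube.
Continuing the search up to |y| = 45 finds no solutions either.
No (x, y) in the scanned range satisfies the equation.

No integer solutions with |y| ≤ 45.


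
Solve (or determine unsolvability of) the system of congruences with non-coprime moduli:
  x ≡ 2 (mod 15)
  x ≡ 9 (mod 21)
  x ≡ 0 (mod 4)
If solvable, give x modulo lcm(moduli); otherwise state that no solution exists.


Moduli 15, 21, 4 are not pairwise coprime, so CRT works modulo lcm(m_i) when all pairwise compatibility conditions hold.
Pairwise compatibility: gcd(m_i, m_j) must divide a_i - a_j for every pair.
Merge one congruence at a time:
  Start: x ≡ 2 (mod 15).
  Combine with x ≡ 9 (mod 21): gcd(15, 21) = 3, and 9 - 2 = 7 is NOT divisible by 3.
    ⇒ system is inconsistent (no integer solution).

No solution (the system is inconsistent).


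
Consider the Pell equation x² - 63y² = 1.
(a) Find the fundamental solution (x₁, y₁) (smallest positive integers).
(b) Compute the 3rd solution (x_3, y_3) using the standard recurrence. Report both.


Step 1: Find the fundamental solution (x₁, y₁) of x² - 63y² = 1.
  Expand √63 as a continued fraction. a₀ = ⌊√63⌋ = 7; iterate m_{k+1} = d_k·a_k − m_k, d_{k+1} = (63 − m_{k+1}²)/d_k, a_{k+1} = ⌊(a₀ + m_{k+1})/d_{k+1}⌋ (starting m₀ = 0, d₀ = 1), with convergents p_k = a_k·p_{k-1} + p_{k-2}, q_k = a_k·q_{k-1} + q_{k-2} (p₋₁ = 1, q₋₁ = 0):
  k = 0: a₀ = 7; p₀/q₀ = 7/1; p₀² − 63·q₀² = 49 − 63 = -14.
  k = 1: m = 7, d = 14, a = ⌊(7 + 7)/14⌋ = 1; p/q = (1·7 + 1)/(1·1 + 0) = 8/1; p² − 63·q² = 64 − 63 = 1.
  The first convergent with p² − 63·q² = 1 gives the fundamental solution (x₁, y₁) = (8, 1).
Step 2: Apply the recurrence (x_{n+1}, y_{n+1}) = (x₁x_n + 63y₁y_n, x₁y_n + y₁x_n) repeatedly.
  From (x_1, y_1) = (8, 1): x_2 = 8·8 + 63·1·1 = 127; y_2 = 8·1 + 1·8 = 16.
  From (x_2, y_2) = (127, 16): x_3 = 8·127 + 63·1·16 = 2024; y_3 = 8·16 + 1·127 = 255.
Step 3: Verify x_3² - 63·y_3² = 4096576 - 4096575 = 1 (should be 1). ✓

(x_1, y_1) = (8, 1); (x_3, y_3) = (2024, 255).


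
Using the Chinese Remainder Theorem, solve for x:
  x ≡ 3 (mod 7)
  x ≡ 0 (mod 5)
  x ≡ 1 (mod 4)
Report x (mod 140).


Moduli 7, 5, 4 are pairwise coprime; by CRT there is a unique solution modulo M = 7 · 5 · 4 = 140.
Solve pairwise, accumulating the modulus:
  Start with x ≡ 3 (mod 7).
  Combine with x ≡ 0 (mod 5): since gcd(7, 5) = 1, we get a unique residue mod 35.
    Write x = 3 + 7·t and substitute into x ≡ 0 (mod 5): 7·t ≡ 0 − 3 = -3 (mod 5).
    Reduce coefficients mod 5: 2·t ≡ 2 (mod 5).
    The inverse of 2 mod 5 is 3 (since 2·3 = 6 = 1·5 + 1), so t ≡ 3·2 = 6 ≡ 1 (mod 5).
    Then x = 3 + 7·1 = 10, valid modulo lcm(7, 5) = 35: x ≡ 10 (mod 35).
  Combine with x ≡ 1 (mod 4): since gcd(35, 4) = 1, we get a unique residue mod 140.
    Write x = 10 + 35·t and substitute into x ≡ 1 (mod 4): 35·t ≡ 1 − 10 = -9 (mod 4).
    Reduce coefficients mod 4: 3·t ≡ 3 (mod 4).
    The inverse of 3 mod 4 is 3 (since 3·3 = 9 = 2·4 + 1), so t ≡ 3·3 = 9 ≡ 1 (mod 4).
    Then x = 10 + 35·1 = 45, valid modulo lcm(35, 4) = 140: x ≡ 45 (mod 140).
Verify: 45 mod 7 = 3 ✓, 45 mod 5 = 0 ✓, 45 mod 4 = 1 ✓.

x ≡ 45 (mod 140).


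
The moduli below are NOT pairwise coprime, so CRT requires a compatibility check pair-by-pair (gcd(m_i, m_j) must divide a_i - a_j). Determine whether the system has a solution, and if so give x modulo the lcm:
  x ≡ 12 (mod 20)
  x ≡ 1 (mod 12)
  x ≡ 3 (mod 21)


Moduli 20, 12, 21 are not pairwise coprime, so CRT works modulo lcm(m_i) when all pairwise compatibility conditions hold.
Pairwise compatibility: gcd(m_i, m_j) must divide a_i - a_j for every pair.
Merge one congruence at a time:
  Start: x ≡ 12 (mod 20).
  Combine with x ≡ 1 (mod 12): gcd(20, 12) = 4, and 1 - 12 = -11 is NOT divisible by 4.
    ⇒ system is inconsistent (no integer solution).

No solution (the system is inconsistent).


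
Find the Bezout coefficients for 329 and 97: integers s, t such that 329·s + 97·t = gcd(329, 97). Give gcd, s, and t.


Euclidean algorithm on (329, 97) — divide until remainder is 0:
  329 = 3 · 97 + 38
  97 = 2 · 38 + 21
  38 = 1 · 21 + 17
  21 = 1 · 17 + 4
  17 = 4 · 4 + 1
  4 = 4 · 1 + 0
gcd(329, 97) = 1.
Track Bezout coefficients alongside the remainders: start with r₀ = 329 = a·1 + b·0 (s = 1, t = 0) and r₁ = 97 = a·0 + b·1 (s = 0, t = 1); each new remainder r_{k+1} = r_{k-1} − q_k·r_k inherits s_{k+1} = s_{k-1} − q_k·s_k, t_{k+1} = t_{k-1} − q_k·t_k, so r_k = a·s_k + b·t_k at every step:
  q = 3: r = 38, s = 1 − 3·0 = 1, t = 0 − 3·1 = -3  (check: 329·1 + 97·(-3) = 38)
  q = 2: r = 21, s = 0 − 2·1 = -2, t = 1 − 2·(-3) = 7  (check: 329·(-2) + 97·7 = 21)
  q = 1: r = 17, s = 1 − 1·(-2) = 3, t = -3 − 1·7 = -10  (check: 329·3 + 97·(-10) = 17)
  q = 1: r = 4, s = -2 − 1·3 = -5, t = 7 − 1·(-10) = 17  (check: 329·(-5) + 97·17 = 4)
  q = 4: r = 1, s = 3 − 4·(-5) = 23, t = -10 − 4·17 = -78  (check: 329·23 + 97·(-78) = 1)
The row with r = 1 (the gcd) gives the Bezout coefficients s = 23, t = -78.
Result: 329 · (23) + 97 · (-78) = 1.

gcd(329, 97) = 1; s = 23, t = -78 (check: 329·23 + 97·(-78) = 1).


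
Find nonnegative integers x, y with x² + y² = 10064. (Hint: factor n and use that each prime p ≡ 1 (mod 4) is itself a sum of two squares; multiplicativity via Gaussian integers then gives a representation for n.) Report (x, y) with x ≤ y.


Step 1: Factor n = 10064 = 2^4 · 17 · 37.
Step 2: Check the mod-4 condition on each prime factor: 2 = 2 (special); 17 ≡ 1 (mod 4), exponent 1; 37 ≡ 1 (mod 4), exponent 1.
All primes ≡ 3 (mod 4) appear to even exponent (or don't appear), so by the two-squares theorem n IS expressible as a sum of two squares.
Step 3: Build a representation. Group n = k² · m with k = 4 and m = 17 · 37 = 629 (a product of primes ≡ 1 (mod 4)); a representation of m scales to one of n via (k·x)² + (k·y)² = k²(x² + y²). Each prime p ≡ 1 (mod 4) is itself a sum of two squares; find a² by testing p − a² for a perfect square:
  17: 17 − 1² = 16 = 4² ⇒ 17 = 1² + 4².
  37: 37 − 1² = 36 = 6² ⇒ 37 = 1² + 6².
  Combine using the Brahmagupta–Fibonacci identity (a² + b²)(c² + d²) = (ac − bd)² + (ad + bc)² = (ac + bd)² + (ad − bc)²:
  17 · 37 = 629: from (1² + 4²)(1² + 6²), take (1·1 − 4·6, 1·6 + 4·1) = (1 − 24, 6 + 4) = (-23, 10); dropping signs (only squares matter) gives (23, 10); check 23² + 10² = 529 + 100 = 629 ✓.
  Scale by k = 4: (4·23, 4·10) = (92, 40).
Step 4: Order so x ≤ y and verify: 40² + 92² = 1600 + 8464 = 10064 = n. ✓

n = 10064 = 40² + 92² (one valid representation with x ≤ y).


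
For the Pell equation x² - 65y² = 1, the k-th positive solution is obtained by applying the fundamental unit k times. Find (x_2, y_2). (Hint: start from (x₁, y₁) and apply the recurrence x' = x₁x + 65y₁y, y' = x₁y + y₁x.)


Step 1: Find the fundamental solution (x₁, y₁) of x² - 65y² = 1.
  Expand √65 as a continued fraction. a₀ = ⌊√65⌋ = 8; iterate m_{k+1} = d_k·a_k − m_k, d_{k+1} = (65 − m_{k+1}²)/d_k, a_{k+1} = ⌊(a₀ + m_{k+1})/d_{k+1}⌋ (starting m₀ = 0, d₀ = 1), with convergents p_k = a_k·p_{k-1} + p_{k-2}, q_k = a_k·q_{k-1} + q_{k-2} (p₋₁ = 1, q₋₁ = 0):
  k = 0: a₀ = 8; p₀/q₀ = 8/1; p₀² − 65·q₀² = 64 − 65 = -1.
  k = 1: m = 8, d = 1, a = ⌊(8 + 8)/1⌋ = 16; p/q = (16·8 + 1)/(16·1 + 0) = 129/16; p² − 65·q² = 16641 − 16640 = 1.
  The first convergent with p² − 65·q² = 1 gives the fundamental solution (x₁, y₁) = (129, 16).
Step 2: Apply the recurrence (x_{n+1}, y_{n+1}) = (x₁x_n + 65y₁y_n, x₁y_n + y₁x_n) repeatedly.
  From (x_1, y_1) = (129, 16): x_2 = 129·129 + 65·16·16 = 33281; y_2 = 129·16 + 16·129 = 4128.
Step 3: Verify x_2² - 65·y_2² = 1107624961 - 1107624960 = 1 (should be 1). ✓

(x_1, y_1) = (129, 16); (x_2, y_2) = (33281, 4128).


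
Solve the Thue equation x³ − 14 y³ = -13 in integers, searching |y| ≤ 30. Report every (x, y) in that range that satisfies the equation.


The equation is x³ - 14y³ = -13. For fixed y, x³ = 14·y³ − 13, so a solution requires the RHS to be a perfect cube.
Strategy: iterate y from -30 to 30, compute RHS = 14·y³ − 13, and check whether it is a (positive or negative) perfect cube.
Check small values of y:
  y = 0: RHS = -13 is not a perfect cube.
  y = 1: RHS = 1 = (1)³ ⇒ x = 1 works.
  y = -1: RHS = -27 = (-3)³ ⇒ x = -3 works.
  y = 2: RHS = 99 is not a perfect cube.
  y = -2: RHS = -125 = (-5)³ ⇒ x = -5 works.
  y = 3: RHS = 365 is not a perfect cube.
  y = -3: RHS = -391 is not a perfect cube.
Continuing the search up to |y| = 30 finds no further solutions beyond those listed.
Collected solutions: (1, 1), (-3, -1), (-5, -2).

Solutions (with |y| ≤ 30): (1, 1), (-3, -1), (-5, -2).
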